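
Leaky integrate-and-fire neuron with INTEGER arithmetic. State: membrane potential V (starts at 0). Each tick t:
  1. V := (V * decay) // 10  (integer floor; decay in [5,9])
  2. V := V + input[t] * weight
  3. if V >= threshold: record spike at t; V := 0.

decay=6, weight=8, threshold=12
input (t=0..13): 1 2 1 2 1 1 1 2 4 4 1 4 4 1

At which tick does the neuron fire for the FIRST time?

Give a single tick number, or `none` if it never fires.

Answer: 1

Derivation:
t=0: input=1 -> V=8
t=1: input=2 -> V=0 FIRE
t=2: input=1 -> V=8
t=3: input=2 -> V=0 FIRE
t=4: input=1 -> V=8
t=5: input=1 -> V=0 FIRE
t=6: input=1 -> V=8
t=7: input=2 -> V=0 FIRE
t=8: input=4 -> V=0 FIRE
t=9: input=4 -> V=0 FIRE
t=10: input=1 -> V=8
t=11: input=4 -> V=0 FIRE
t=12: input=4 -> V=0 FIRE
t=13: input=1 -> V=8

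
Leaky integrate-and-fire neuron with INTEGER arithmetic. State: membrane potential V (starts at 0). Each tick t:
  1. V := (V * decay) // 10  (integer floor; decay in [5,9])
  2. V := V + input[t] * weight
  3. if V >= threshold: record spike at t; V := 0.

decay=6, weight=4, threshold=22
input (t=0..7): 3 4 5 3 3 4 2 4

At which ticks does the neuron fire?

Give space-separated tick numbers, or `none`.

t=0: input=3 -> V=12
t=1: input=4 -> V=0 FIRE
t=2: input=5 -> V=20
t=3: input=3 -> V=0 FIRE
t=4: input=3 -> V=12
t=5: input=4 -> V=0 FIRE
t=6: input=2 -> V=8
t=7: input=4 -> V=20

Answer: 1 3 5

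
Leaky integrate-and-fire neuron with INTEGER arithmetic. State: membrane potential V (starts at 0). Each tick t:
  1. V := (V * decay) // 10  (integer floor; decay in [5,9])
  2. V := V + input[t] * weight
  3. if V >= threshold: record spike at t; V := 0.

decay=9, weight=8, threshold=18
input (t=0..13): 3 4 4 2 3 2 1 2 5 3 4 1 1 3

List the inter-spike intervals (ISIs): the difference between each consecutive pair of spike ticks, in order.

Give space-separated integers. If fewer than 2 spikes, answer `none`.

Answer: 1 1 2 2 2 1 1 3

Derivation:
t=0: input=3 -> V=0 FIRE
t=1: input=4 -> V=0 FIRE
t=2: input=4 -> V=0 FIRE
t=3: input=2 -> V=16
t=4: input=3 -> V=0 FIRE
t=5: input=2 -> V=16
t=6: input=1 -> V=0 FIRE
t=7: input=2 -> V=16
t=8: input=5 -> V=0 FIRE
t=9: input=3 -> V=0 FIRE
t=10: input=4 -> V=0 FIRE
t=11: input=1 -> V=8
t=12: input=1 -> V=15
t=13: input=3 -> V=0 FIRE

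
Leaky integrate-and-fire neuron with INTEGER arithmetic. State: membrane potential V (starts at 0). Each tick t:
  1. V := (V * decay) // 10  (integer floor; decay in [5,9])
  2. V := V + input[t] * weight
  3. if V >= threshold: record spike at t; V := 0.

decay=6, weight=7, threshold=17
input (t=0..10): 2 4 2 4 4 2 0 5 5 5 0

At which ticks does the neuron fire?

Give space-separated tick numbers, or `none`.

t=0: input=2 -> V=14
t=1: input=4 -> V=0 FIRE
t=2: input=2 -> V=14
t=3: input=4 -> V=0 FIRE
t=4: input=4 -> V=0 FIRE
t=5: input=2 -> V=14
t=6: input=0 -> V=8
t=7: input=5 -> V=0 FIRE
t=8: input=5 -> V=0 FIRE
t=9: input=5 -> V=0 FIRE
t=10: input=0 -> V=0

Answer: 1 3 4 7 8 9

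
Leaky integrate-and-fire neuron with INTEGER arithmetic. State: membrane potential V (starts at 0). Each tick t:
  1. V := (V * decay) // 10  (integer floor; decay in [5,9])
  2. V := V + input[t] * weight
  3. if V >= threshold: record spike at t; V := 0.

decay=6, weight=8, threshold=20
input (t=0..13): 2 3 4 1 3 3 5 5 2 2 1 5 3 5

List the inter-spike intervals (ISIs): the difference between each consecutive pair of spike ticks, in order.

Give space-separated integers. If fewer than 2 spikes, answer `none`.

t=0: input=2 -> V=16
t=1: input=3 -> V=0 FIRE
t=2: input=4 -> V=0 FIRE
t=3: input=1 -> V=8
t=4: input=3 -> V=0 FIRE
t=5: input=3 -> V=0 FIRE
t=6: input=5 -> V=0 FIRE
t=7: input=5 -> V=0 FIRE
t=8: input=2 -> V=16
t=9: input=2 -> V=0 FIRE
t=10: input=1 -> V=8
t=11: input=5 -> V=0 FIRE
t=12: input=3 -> V=0 FIRE
t=13: input=5 -> V=0 FIRE

Answer: 1 2 1 1 1 2 2 1 1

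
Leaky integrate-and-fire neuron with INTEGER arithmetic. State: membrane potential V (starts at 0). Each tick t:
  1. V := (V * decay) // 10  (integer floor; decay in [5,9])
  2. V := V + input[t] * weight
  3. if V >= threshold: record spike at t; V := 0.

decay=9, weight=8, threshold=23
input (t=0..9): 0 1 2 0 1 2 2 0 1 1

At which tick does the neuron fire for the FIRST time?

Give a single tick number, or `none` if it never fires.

t=0: input=0 -> V=0
t=1: input=1 -> V=8
t=2: input=2 -> V=0 FIRE
t=3: input=0 -> V=0
t=4: input=1 -> V=8
t=5: input=2 -> V=0 FIRE
t=6: input=2 -> V=16
t=7: input=0 -> V=14
t=8: input=1 -> V=20
t=9: input=1 -> V=0 FIRE

Answer: 2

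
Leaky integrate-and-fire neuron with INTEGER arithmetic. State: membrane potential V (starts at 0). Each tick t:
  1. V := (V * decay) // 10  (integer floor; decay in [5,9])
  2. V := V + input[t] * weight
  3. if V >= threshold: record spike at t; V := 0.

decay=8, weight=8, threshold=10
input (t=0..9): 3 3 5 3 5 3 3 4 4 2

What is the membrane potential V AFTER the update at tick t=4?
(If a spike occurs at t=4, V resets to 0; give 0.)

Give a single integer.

t=0: input=3 -> V=0 FIRE
t=1: input=3 -> V=0 FIRE
t=2: input=5 -> V=0 FIRE
t=3: input=3 -> V=0 FIRE
t=4: input=5 -> V=0 FIRE
t=5: input=3 -> V=0 FIRE
t=6: input=3 -> V=0 FIRE
t=7: input=4 -> V=0 FIRE
t=8: input=4 -> V=0 FIRE
t=9: input=2 -> V=0 FIRE

Answer: 0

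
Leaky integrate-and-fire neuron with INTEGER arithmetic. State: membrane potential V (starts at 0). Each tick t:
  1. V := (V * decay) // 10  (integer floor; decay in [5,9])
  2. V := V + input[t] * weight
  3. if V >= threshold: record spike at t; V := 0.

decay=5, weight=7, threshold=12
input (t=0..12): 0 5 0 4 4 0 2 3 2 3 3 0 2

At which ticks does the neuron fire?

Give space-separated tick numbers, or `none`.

Answer: 1 3 4 6 7 8 9 10 12

Derivation:
t=0: input=0 -> V=0
t=1: input=5 -> V=0 FIRE
t=2: input=0 -> V=0
t=3: input=4 -> V=0 FIRE
t=4: input=4 -> V=0 FIRE
t=5: input=0 -> V=0
t=6: input=2 -> V=0 FIRE
t=7: input=3 -> V=0 FIRE
t=8: input=2 -> V=0 FIRE
t=9: input=3 -> V=0 FIRE
t=10: input=3 -> V=0 FIRE
t=11: input=0 -> V=0
t=12: input=2 -> V=0 FIRE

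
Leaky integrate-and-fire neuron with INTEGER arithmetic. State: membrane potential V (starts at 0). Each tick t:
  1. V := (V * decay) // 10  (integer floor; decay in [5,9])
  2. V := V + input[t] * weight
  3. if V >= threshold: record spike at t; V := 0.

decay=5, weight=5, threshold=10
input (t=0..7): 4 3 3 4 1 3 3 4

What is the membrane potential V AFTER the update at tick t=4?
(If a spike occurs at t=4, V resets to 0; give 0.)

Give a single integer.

Answer: 5

Derivation:
t=0: input=4 -> V=0 FIRE
t=1: input=3 -> V=0 FIRE
t=2: input=3 -> V=0 FIRE
t=3: input=4 -> V=0 FIRE
t=4: input=1 -> V=5
t=5: input=3 -> V=0 FIRE
t=6: input=3 -> V=0 FIRE
t=7: input=4 -> V=0 FIRE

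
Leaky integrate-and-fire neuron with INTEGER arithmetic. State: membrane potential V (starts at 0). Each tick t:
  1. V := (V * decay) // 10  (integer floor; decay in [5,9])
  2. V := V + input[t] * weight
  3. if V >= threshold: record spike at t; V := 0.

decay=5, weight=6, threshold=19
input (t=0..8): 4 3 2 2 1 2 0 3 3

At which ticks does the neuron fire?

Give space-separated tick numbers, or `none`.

Answer: 0 2 7

Derivation:
t=0: input=4 -> V=0 FIRE
t=1: input=3 -> V=18
t=2: input=2 -> V=0 FIRE
t=3: input=2 -> V=12
t=4: input=1 -> V=12
t=5: input=2 -> V=18
t=6: input=0 -> V=9
t=7: input=3 -> V=0 FIRE
t=8: input=3 -> V=18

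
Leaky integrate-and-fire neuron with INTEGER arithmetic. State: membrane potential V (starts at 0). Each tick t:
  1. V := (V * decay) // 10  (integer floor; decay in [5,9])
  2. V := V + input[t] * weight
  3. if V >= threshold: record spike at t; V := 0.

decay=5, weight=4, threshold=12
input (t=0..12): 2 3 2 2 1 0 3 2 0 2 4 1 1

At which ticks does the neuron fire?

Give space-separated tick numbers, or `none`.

t=0: input=2 -> V=8
t=1: input=3 -> V=0 FIRE
t=2: input=2 -> V=8
t=3: input=2 -> V=0 FIRE
t=4: input=1 -> V=4
t=5: input=0 -> V=2
t=6: input=3 -> V=0 FIRE
t=7: input=2 -> V=8
t=8: input=0 -> V=4
t=9: input=2 -> V=10
t=10: input=4 -> V=0 FIRE
t=11: input=1 -> V=4
t=12: input=1 -> V=6

Answer: 1 3 6 10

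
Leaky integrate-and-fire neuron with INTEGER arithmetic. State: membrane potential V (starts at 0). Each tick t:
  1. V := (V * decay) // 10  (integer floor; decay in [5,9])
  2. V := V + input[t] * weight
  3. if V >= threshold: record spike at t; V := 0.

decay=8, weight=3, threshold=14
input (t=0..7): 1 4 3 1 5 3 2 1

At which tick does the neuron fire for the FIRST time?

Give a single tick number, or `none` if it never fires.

t=0: input=1 -> V=3
t=1: input=4 -> V=0 FIRE
t=2: input=3 -> V=9
t=3: input=1 -> V=10
t=4: input=5 -> V=0 FIRE
t=5: input=3 -> V=9
t=6: input=2 -> V=13
t=7: input=1 -> V=13

Answer: 1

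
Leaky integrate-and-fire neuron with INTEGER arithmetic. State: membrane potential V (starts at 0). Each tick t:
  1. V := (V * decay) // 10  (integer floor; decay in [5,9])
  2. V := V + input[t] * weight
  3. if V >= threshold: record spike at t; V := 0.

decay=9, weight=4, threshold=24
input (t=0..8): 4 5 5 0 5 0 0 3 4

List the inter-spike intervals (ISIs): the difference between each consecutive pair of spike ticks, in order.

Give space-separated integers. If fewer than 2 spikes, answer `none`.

Answer: 3 4

Derivation:
t=0: input=4 -> V=16
t=1: input=5 -> V=0 FIRE
t=2: input=5 -> V=20
t=3: input=0 -> V=18
t=4: input=5 -> V=0 FIRE
t=5: input=0 -> V=0
t=6: input=0 -> V=0
t=7: input=3 -> V=12
t=8: input=4 -> V=0 FIRE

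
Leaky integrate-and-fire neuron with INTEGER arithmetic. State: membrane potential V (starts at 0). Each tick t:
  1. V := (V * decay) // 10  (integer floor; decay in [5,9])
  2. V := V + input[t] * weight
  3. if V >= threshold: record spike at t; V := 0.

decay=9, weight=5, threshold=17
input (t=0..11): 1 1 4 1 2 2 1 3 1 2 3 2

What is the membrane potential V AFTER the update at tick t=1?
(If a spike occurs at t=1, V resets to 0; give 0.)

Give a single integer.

Answer: 9

Derivation:
t=0: input=1 -> V=5
t=1: input=1 -> V=9
t=2: input=4 -> V=0 FIRE
t=3: input=1 -> V=5
t=4: input=2 -> V=14
t=5: input=2 -> V=0 FIRE
t=6: input=1 -> V=5
t=7: input=3 -> V=0 FIRE
t=8: input=1 -> V=5
t=9: input=2 -> V=14
t=10: input=3 -> V=0 FIRE
t=11: input=2 -> V=10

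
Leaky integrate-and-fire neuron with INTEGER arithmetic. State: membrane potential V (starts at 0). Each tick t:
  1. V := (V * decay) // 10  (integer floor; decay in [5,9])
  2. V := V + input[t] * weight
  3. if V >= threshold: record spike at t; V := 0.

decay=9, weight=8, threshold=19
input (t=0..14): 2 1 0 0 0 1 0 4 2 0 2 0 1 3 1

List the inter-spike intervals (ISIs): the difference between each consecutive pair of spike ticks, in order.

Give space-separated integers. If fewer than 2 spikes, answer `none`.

Answer: 6 3 3

Derivation:
t=0: input=2 -> V=16
t=1: input=1 -> V=0 FIRE
t=2: input=0 -> V=0
t=3: input=0 -> V=0
t=4: input=0 -> V=0
t=5: input=1 -> V=8
t=6: input=0 -> V=7
t=7: input=4 -> V=0 FIRE
t=8: input=2 -> V=16
t=9: input=0 -> V=14
t=10: input=2 -> V=0 FIRE
t=11: input=0 -> V=0
t=12: input=1 -> V=8
t=13: input=3 -> V=0 FIRE
t=14: input=1 -> V=8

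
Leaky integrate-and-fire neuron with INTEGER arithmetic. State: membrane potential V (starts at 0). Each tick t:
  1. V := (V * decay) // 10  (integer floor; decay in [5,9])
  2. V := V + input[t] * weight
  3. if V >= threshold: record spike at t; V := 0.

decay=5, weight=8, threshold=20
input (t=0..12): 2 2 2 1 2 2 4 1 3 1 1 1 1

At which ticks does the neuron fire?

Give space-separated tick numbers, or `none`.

t=0: input=2 -> V=16
t=1: input=2 -> V=0 FIRE
t=2: input=2 -> V=16
t=3: input=1 -> V=16
t=4: input=2 -> V=0 FIRE
t=5: input=2 -> V=16
t=6: input=4 -> V=0 FIRE
t=7: input=1 -> V=8
t=8: input=3 -> V=0 FIRE
t=9: input=1 -> V=8
t=10: input=1 -> V=12
t=11: input=1 -> V=14
t=12: input=1 -> V=15

Answer: 1 4 6 8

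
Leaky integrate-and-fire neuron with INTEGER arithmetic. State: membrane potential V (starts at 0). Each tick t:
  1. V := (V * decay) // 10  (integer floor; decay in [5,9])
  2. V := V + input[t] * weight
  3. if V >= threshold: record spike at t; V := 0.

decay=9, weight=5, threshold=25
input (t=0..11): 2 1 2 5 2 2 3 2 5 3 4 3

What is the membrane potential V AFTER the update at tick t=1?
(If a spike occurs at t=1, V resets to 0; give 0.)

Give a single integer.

Answer: 14

Derivation:
t=0: input=2 -> V=10
t=1: input=1 -> V=14
t=2: input=2 -> V=22
t=3: input=5 -> V=0 FIRE
t=4: input=2 -> V=10
t=5: input=2 -> V=19
t=6: input=3 -> V=0 FIRE
t=7: input=2 -> V=10
t=8: input=5 -> V=0 FIRE
t=9: input=3 -> V=15
t=10: input=4 -> V=0 FIRE
t=11: input=3 -> V=15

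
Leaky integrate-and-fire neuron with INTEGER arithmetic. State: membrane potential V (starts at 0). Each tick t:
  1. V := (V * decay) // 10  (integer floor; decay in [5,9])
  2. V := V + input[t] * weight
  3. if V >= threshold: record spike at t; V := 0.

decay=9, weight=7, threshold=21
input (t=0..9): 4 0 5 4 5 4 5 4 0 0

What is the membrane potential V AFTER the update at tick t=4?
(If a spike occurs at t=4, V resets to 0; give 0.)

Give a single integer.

t=0: input=4 -> V=0 FIRE
t=1: input=0 -> V=0
t=2: input=5 -> V=0 FIRE
t=3: input=4 -> V=0 FIRE
t=4: input=5 -> V=0 FIRE
t=5: input=4 -> V=0 FIRE
t=6: input=5 -> V=0 FIRE
t=7: input=4 -> V=0 FIRE
t=8: input=0 -> V=0
t=9: input=0 -> V=0

Answer: 0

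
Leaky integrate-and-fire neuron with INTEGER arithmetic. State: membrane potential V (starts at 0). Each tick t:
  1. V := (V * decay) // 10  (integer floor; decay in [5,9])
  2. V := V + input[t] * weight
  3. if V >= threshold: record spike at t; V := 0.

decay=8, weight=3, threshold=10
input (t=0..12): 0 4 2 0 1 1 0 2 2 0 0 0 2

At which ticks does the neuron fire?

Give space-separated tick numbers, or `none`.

t=0: input=0 -> V=0
t=1: input=4 -> V=0 FIRE
t=2: input=2 -> V=6
t=3: input=0 -> V=4
t=4: input=1 -> V=6
t=5: input=1 -> V=7
t=6: input=0 -> V=5
t=7: input=2 -> V=0 FIRE
t=8: input=2 -> V=6
t=9: input=0 -> V=4
t=10: input=0 -> V=3
t=11: input=0 -> V=2
t=12: input=2 -> V=7

Answer: 1 7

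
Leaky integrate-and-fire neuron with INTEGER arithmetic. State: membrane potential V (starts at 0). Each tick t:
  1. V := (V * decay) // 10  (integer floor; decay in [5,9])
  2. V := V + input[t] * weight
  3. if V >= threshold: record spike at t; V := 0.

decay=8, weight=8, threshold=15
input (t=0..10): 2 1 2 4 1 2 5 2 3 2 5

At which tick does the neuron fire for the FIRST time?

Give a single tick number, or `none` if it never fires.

Answer: 0

Derivation:
t=0: input=2 -> V=0 FIRE
t=1: input=1 -> V=8
t=2: input=2 -> V=0 FIRE
t=3: input=4 -> V=0 FIRE
t=4: input=1 -> V=8
t=5: input=2 -> V=0 FIRE
t=6: input=5 -> V=0 FIRE
t=7: input=2 -> V=0 FIRE
t=8: input=3 -> V=0 FIRE
t=9: input=2 -> V=0 FIRE
t=10: input=5 -> V=0 FIRE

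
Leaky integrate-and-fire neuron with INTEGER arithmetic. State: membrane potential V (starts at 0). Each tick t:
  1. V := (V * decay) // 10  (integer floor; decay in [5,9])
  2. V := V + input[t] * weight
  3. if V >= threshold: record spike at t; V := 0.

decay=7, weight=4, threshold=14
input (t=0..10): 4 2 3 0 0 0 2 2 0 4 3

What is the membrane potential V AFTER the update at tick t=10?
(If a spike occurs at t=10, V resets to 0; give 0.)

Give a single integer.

t=0: input=4 -> V=0 FIRE
t=1: input=2 -> V=8
t=2: input=3 -> V=0 FIRE
t=3: input=0 -> V=0
t=4: input=0 -> V=0
t=5: input=0 -> V=0
t=6: input=2 -> V=8
t=7: input=2 -> V=13
t=8: input=0 -> V=9
t=9: input=4 -> V=0 FIRE
t=10: input=3 -> V=12

Answer: 12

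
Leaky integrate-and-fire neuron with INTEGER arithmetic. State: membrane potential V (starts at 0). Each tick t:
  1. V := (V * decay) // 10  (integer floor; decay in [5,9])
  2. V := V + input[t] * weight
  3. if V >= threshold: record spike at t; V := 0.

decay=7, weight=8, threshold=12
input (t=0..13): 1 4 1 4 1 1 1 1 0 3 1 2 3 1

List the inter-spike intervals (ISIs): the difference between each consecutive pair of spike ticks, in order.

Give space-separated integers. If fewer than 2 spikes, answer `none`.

Answer: 2 2 2 2 2 1

Derivation:
t=0: input=1 -> V=8
t=1: input=4 -> V=0 FIRE
t=2: input=1 -> V=8
t=3: input=4 -> V=0 FIRE
t=4: input=1 -> V=8
t=5: input=1 -> V=0 FIRE
t=6: input=1 -> V=8
t=7: input=1 -> V=0 FIRE
t=8: input=0 -> V=0
t=9: input=3 -> V=0 FIRE
t=10: input=1 -> V=8
t=11: input=2 -> V=0 FIRE
t=12: input=3 -> V=0 FIRE
t=13: input=1 -> V=8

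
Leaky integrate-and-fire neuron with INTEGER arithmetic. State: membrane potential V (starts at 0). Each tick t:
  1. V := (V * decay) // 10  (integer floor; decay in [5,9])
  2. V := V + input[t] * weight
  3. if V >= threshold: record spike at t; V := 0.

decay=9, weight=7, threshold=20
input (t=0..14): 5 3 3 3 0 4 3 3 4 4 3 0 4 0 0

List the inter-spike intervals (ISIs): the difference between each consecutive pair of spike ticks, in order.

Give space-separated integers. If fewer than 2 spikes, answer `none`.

Answer: 1 1 1 2 1 1 1 1 1 2

Derivation:
t=0: input=5 -> V=0 FIRE
t=1: input=3 -> V=0 FIRE
t=2: input=3 -> V=0 FIRE
t=3: input=3 -> V=0 FIRE
t=4: input=0 -> V=0
t=5: input=4 -> V=0 FIRE
t=6: input=3 -> V=0 FIRE
t=7: input=3 -> V=0 FIRE
t=8: input=4 -> V=0 FIRE
t=9: input=4 -> V=0 FIRE
t=10: input=3 -> V=0 FIRE
t=11: input=0 -> V=0
t=12: input=4 -> V=0 FIRE
t=13: input=0 -> V=0
t=14: input=0 -> V=0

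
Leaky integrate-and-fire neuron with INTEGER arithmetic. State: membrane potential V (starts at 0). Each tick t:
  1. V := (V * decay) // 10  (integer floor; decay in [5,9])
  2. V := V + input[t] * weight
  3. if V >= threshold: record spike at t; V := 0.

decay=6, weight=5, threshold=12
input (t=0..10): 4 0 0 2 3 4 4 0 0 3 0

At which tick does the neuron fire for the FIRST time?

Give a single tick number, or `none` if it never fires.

Answer: 0

Derivation:
t=0: input=4 -> V=0 FIRE
t=1: input=0 -> V=0
t=2: input=0 -> V=0
t=3: input=2 -> V=10
t=4: input=3 -> V=0 FIRE
t=5: input=4 -> V=0 FIRE
t=6: input=4 -> V=0 FIRE
t=7: input=0 -> V=0
t=8: input=0 -> V=0
t=9: input=3 -> V=0 FIRE
t=10: input=0 -> V=0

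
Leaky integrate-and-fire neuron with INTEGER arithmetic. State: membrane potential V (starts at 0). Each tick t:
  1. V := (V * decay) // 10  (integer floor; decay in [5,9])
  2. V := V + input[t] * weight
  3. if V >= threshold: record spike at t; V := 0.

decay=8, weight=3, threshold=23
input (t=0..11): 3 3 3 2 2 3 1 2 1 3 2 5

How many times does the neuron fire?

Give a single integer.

t=0: input=3 -> V=9
t=1: input=3 -> V=16
t=2: input=3 -> V=21
t=3: input=2 -> V=22
t=4: input=2 -> V=0 FIRE
t=5: input=3 -> V=9
t=6: input=1 -> V=10
t=7: input=2 -> V=14
t=8: input=1 -> V=14
t=9: input=3 -> V=20
t=10: input=2 -> V=22
t=11: input=5 -> V=0 FIRE

Answer: 2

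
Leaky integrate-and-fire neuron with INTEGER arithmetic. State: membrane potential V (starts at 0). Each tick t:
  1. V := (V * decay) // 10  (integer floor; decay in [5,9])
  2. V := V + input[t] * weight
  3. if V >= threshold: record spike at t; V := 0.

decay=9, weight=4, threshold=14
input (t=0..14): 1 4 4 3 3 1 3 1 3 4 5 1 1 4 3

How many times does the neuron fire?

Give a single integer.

t=0: input=1 -> V=4
t=1: input=4 -> V=0 FIRE
t=2: input=4 -> V=0 FIRE
t=3: input=3 -> V=12
t=4: input=3 -> V=0 FIRE
t=5: input=1 -> V=4
t=6: input=3 -> V=0 FIRE
t=7: input=1 -> V=4
t=8: input=3 -> V=0 FIRE
t=9: input=4 -> V=0 FIRE
t=10: input=5 -> V=0 FIRE
t=11: input=1 -> V=4
t=12: input=1 -> V=7
t=13: input=4 -> V=0 FIRE
t=14: input=3 -> V=12

Answer: 8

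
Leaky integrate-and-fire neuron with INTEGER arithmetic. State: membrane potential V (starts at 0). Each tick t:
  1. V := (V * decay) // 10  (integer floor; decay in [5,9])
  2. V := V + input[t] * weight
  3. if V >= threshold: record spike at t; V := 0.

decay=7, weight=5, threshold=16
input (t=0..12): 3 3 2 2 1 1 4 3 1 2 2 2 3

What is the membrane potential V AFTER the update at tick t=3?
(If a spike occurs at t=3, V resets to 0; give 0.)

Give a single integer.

t=0: input=3 -> V=15
t=1: input=3 -> V=0 FIRE
t=2: input=2 -> V=10
t=3: input=2 -> V=0 FIRE
t=4: input=1 -> V=5
t=5: input=1 -> V=8
t=6: input=4 -> V=0 FIRE
t=7: input=3 -> V=15
t=8: input=1 -> V=15
t=9: input=2 -> V=0 FIRE
t=10: input=2 -> V=10
t=11: input=2 -> V=0 FIRE
t=12: input=3 -> V=15

Answer: 0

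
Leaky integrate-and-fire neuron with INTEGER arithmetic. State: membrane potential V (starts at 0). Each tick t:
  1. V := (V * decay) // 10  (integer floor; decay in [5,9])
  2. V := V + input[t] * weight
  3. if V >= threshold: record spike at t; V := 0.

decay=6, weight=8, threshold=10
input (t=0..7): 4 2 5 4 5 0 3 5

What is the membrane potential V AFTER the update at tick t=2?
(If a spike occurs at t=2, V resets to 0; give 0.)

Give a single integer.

t=0: input=4 -> V=0 FIRE
t=1: input=2 -> V=0 FIRE
t=2: input=5 -> V=0 FIRE
t=3: input=4 -> V=0 FIRE
t=4: input=5 -> V=0 FIRE
t=5: input=0 -> V=0
t=6: input=3 -> V=0 FIRE
t=7: input=5 -> V=0 FIRE

Answer: 0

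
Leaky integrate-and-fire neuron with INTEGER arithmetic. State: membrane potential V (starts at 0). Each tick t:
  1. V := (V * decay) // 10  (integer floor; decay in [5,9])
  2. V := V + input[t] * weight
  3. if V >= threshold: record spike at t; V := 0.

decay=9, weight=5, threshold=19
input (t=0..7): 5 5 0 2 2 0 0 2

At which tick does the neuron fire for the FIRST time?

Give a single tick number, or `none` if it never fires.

Answer: 0

Derivation:
t=0: input=5 -> V=0 FIRE
t=1: input=5 -> V=0 FIRE
t=2: input=0 -> V=0
t=3: input=2 -> V=10
t=4: input=2 -> V=0 FIRE
t=5: input=0 -> V=0
t=6: input=0 -> V=0
t=7: input=2 -> V=10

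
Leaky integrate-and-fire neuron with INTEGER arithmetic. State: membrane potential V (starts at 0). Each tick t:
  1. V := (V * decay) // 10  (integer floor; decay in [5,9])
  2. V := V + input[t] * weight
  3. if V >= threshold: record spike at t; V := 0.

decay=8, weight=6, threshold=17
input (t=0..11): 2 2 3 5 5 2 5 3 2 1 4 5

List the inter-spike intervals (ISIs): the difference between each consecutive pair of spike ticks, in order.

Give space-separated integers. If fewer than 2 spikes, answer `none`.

Answer: 1 1 1 2 1 3 1

Derivation:
t=0: input=2 -> V=12
t=1: input=2 -> V=0 FIRE
t=2: input=3 -> V=0 FIRE
t=3: input=5 -> V=0 FIRE
t=4: input=5 -> V=0 FIRE
t=5: input=2 -> V=12
t=6: input=5 -> V=0 FIRE
t=7: input=3 -> V=0 FIRE
t=8: input=2 -> V=12
t=9: input=1 -> V=15
t=10: input=4 -> V=0 FIRE
t=11: input=5 -> V=0 FIRE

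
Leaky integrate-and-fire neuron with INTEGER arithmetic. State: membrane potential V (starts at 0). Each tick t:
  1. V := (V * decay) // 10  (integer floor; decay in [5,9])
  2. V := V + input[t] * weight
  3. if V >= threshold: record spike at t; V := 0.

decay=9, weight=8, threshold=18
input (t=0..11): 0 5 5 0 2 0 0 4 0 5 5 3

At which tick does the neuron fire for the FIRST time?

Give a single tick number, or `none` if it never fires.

Answer: 1

Derivation:
t=0: input=0 -> V=0
t=1: input=5 -> V=0 FIRE
t=2: input=5 -> V=0 FIRE
t=3: input=0 -> V=0
t=4: input=2 -> V=16
t=5: input=0 -> V=14
t=6: input=0 -> V=12
t=7: input=4 -> V=0 FIRE
t=8: input=0 -> V=0
t=9: input=5 -> V=0 FIRE
t=10: input=5 -> V=0 FIRE
t=11: input=3 -> V=0 FIRE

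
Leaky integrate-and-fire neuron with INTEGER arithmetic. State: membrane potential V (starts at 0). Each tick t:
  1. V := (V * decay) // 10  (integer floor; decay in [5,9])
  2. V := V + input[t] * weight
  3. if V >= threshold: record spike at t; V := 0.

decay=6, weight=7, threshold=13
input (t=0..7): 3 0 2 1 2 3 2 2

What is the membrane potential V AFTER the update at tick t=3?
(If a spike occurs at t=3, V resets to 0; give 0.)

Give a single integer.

Answer: 7

Derivation:
t=0: input=3 -> V=0 FIRE
t=1: input=0 -> V=0
t=2: input=2 -> V=0 FIRE
t=3: input=1 -> V=7
t=4: input=2 -> V=0 FIRE
t=5: input=3 -> V=0 FIRE
t=6: input=2 -> V=0 FIRE
t=7: input=2 -> V=0 FIRE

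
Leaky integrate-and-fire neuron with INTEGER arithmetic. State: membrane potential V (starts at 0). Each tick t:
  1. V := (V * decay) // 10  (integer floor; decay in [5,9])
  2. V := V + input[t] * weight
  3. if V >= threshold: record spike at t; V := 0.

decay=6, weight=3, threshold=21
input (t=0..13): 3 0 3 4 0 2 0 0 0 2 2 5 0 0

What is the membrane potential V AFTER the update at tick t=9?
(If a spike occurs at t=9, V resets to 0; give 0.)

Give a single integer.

Answer: 7

Derivation:
t=0: input=3 -> V=9
t=1: input=0 -> V=5
t=2: input=3 -> V=12
t=3: input=4 -> V=19
t=4: input=0 -> V=11
t=5: input=2 -> V=12
t=6: input=0 -> V=7
t=7: input=0 -> V=4
t=8: input=0 -> V=2
t=9: input=2 -> V=7
t=10: input=2 -> V=10
t=11: input=5 -> V=0 FIRE
t=12: input=0 -> V=0
t=13: input=0 -> V=0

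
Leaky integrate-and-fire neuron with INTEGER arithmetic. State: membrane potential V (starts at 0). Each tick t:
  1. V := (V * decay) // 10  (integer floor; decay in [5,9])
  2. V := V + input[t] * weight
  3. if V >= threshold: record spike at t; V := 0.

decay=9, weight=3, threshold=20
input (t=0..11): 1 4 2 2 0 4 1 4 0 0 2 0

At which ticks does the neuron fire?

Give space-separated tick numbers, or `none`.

Answer: 3 7

Derivation:
t=0: input=1 -> V=3
t=1: input=4 -> V=14
t=2: input=2 -> V=18
t=3: input=2 -> V=0 FIRE
t=4: input=0 -> V=0
t=5: input=4 -> V=12
t=6: input=1 -> V=13
t=7: input=4 -> V=0 FIRE
t=8: input=0 -> V=0
t=9: input=0 -> V=0
t=10: input=2 -> V=6
t=11: input=0 -> V=5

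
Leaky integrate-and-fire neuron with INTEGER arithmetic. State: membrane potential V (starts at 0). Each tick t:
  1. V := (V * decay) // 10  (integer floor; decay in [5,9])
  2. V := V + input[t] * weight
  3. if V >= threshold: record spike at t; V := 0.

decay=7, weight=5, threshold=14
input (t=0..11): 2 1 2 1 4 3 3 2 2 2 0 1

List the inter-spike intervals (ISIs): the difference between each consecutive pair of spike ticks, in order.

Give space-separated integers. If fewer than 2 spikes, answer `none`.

t=0: input=2 -> V=10
t=1: input=1 -> V=12
t=2: input=2 -> V=0 FIRE
t=3: input=1 -> V=5
t=4: input=4 -> V=0 FIRE
t=5: input=3 -> V=0 FIRE
t=6: input=3 -> V=0 FIRE
t=7: input=2 -> V=10
t=8: input=2 -> V=0 FIRE
t=9: input=2 -> V=10
t=10: input=0 -> V=7
t=11: input=1 -> V=9

Answer: 2 1 1 2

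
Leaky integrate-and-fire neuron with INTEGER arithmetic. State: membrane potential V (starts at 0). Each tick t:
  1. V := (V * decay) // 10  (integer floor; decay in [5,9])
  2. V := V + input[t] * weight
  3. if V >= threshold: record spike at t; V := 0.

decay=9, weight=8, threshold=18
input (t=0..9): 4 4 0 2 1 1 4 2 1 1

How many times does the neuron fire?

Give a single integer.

Answer: 5

Derivation:
t=0: input=4 -> V=0 FIRE
t=1: input=4 -> V=0 FIRE
t=2: input=0 -> V=0
t=3: input=2 -> V=16
t=4: input=1 -> V=0 FIRE
t=5: input=1 -> V=8
t=6: input=4 -> V=0 FIRE
t=7: input=2 -> V=16
t=8: input=1 -> V=0 FIRE
t=9: input=1 -> V=8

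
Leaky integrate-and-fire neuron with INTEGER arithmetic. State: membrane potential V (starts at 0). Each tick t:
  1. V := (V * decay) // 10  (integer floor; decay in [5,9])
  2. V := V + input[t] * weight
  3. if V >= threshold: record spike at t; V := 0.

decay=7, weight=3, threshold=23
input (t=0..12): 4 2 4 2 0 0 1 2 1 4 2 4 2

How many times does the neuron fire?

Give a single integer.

t=0: input=4 -> V=12
t=1: input=2 -> V=14
t=2: input=4 -> V=21
t=3: input=2 -> V=20
t=4: input=0 -> V=14
t=5: input=0 -> V=9
t=6: input=1 -> V=9
t=7: input=2 -> V=12
t=8: input=1 -> V=11
t=9: input=4 -> V=19
t=10: input=2 -> V=19
t=11: input=4 -> V=0 FIRE
t=12: input=2 -> V=6

Answer: 1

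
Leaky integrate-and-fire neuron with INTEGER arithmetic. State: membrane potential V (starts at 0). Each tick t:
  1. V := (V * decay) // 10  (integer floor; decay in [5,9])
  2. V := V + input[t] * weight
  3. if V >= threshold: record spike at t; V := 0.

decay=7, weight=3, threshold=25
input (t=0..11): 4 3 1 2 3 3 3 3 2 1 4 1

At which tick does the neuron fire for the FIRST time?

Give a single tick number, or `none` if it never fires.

t=0: input=4 -> V=12
t=1: input=3 -> V=17
t=2: input=1 -> V=14
t=3: input=2 -> V=15
t=4: input=3 -> V=19
t=5: input=3 -> V=22
t=6: input=3 -> V=24
t=7: input=3 -> V=0 FIRE
t=8: input=2 -> V=6
t=9: input=1 -> V=7
t=10: input=4 -> V=16
t=11: input=1 -> V=14

Answer: 7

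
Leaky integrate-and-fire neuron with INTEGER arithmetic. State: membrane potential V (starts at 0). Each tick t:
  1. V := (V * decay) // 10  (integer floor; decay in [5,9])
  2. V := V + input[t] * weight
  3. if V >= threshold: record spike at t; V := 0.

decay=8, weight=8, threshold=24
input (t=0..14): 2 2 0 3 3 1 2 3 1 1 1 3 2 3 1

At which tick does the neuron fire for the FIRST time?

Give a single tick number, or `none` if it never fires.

Answer: 1

Derivation:
t=0: input=2 -> V=16
t=1: input=2 -> V=0 FIRE
t=2: input=0 -> V=0
t=3: input=3 -> V=0 FIRE
t=4: input=3 -> V=0 FIRE
t=5: input=1 -> V=8
t=6: input=2 -> V=22
t=7: input=3 -> V=0 FIRE
t=8: input=1 -> V=8
t=9: input=1 -> V=14
t=10: input=1 -> V=19
t=11: input=3 -> V=0 FIRE
t=12: input=2 -> V=16
t=13: input=3 -> V=0 FIRE
t=14: input=1 -> V=8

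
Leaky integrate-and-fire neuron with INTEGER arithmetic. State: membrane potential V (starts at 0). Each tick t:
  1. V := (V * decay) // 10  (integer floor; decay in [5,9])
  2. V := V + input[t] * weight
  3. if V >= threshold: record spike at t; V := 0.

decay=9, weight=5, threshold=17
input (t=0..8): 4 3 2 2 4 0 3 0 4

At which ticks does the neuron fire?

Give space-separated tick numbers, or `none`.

Answer: 0 2 4 8

Derivation:
t=0: input=4 -> V=0 FIRE
t=1: input=3 -> V=15
t=2: input=2 -> V=0 FIRE
t=3: input=2 -> V=10
t=4: input=4 -> V=0 FIRE
t=5: input=0 -> V=0
t=6: input=3 -> V=15
t=7: input=0 -> V=13
t=8: input=4 -> V=0 FIRE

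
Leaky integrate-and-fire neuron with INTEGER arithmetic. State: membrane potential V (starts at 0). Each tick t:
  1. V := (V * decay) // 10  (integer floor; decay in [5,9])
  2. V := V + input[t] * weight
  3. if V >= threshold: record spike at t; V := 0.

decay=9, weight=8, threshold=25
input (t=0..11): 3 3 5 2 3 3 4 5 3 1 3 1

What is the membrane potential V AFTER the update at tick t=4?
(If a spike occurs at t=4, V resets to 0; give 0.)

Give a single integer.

t=0: input=3 -> V=24
t=1: input=3 -> V=0 FIRE
t=2: input=5 -> V=0 FIRE
t=3: input=2 -> V=16
t=4: input=3 -> V=0 FIRE
t=5: input=3 -> V=24
t=6: input=4 -> V=0 FIRE
t=7: input=5 -> V=0 FIRE
t=8: input=3 -> V=24
t=9: input=1 -> V=0 FIRE
t=10: input=3 -> V=24
t=11: input=1 -> V=0 FIRE

Answer: 0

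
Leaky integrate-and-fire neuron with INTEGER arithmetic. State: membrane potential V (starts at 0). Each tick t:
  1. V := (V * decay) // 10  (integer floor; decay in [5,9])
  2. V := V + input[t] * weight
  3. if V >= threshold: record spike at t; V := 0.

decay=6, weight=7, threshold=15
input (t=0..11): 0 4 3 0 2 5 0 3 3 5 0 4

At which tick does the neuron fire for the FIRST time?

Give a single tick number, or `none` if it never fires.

t=0: input=0 -> V=0
t=1: input=4 -> V=0 FIRE
t=2: input=3 -> V=0 FIRE
t=3: input=0 -> V=0
t=4: input=2 -> V=14
t=5: input=5 -> V=0 FIRE
t=6: input=0 -> V=0
t=7: input=3 -> V=0 FIRE
t=8: input=3 -> V=0 FIRE
t=9: input=5 -> V=0 FIRE
t=10: input=0 -> V=0
t=11: input=4 -> V=0 FIRE

Answer: 1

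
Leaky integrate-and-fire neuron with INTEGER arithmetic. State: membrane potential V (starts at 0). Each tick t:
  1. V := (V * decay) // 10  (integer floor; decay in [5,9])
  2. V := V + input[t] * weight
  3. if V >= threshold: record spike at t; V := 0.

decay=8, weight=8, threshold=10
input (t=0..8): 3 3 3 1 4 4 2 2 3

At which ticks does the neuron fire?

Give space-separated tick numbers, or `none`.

t=0: input=3 -> V=0 FIRE
t=1: input=3 -> V=0 FIRE
t=2: input=3 -> V=0 FIRE
t=3: input=1 -> V=8
t=4: input=4 -> V=0 FIRE
t=5: input=4 -> V=0 FIRE
t=6: input=2 -> V=0 FIRE
t=7: input=2 -> V=0 FIRE
t=8: input=3 -> V=0 FIRE

Answer: 0 1 2 4 5 6 7 8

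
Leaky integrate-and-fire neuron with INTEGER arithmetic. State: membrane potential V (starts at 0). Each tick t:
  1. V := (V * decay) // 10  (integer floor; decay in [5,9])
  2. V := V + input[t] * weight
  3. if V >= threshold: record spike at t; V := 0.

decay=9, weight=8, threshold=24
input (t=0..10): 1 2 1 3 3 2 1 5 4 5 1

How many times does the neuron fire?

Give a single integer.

Answer: 6

Derivation:
t=0: input=1 -> V=8
t=1: input=2 -> V=23
t=2: input=1 -> V=0 FIRE
t=3: input=3 -> V=0 FIRE
t=4: input=3 -> V=0 FIRE
t=5: input=2 -> V=16
t=6: input=1 -> V=22
t=7: input=5 -> V=0 FIRE
t=8: input=4 -> V=0 FIRE
t=9: input=5 -> V=0 FIRE
t=10: input=1 -> V=8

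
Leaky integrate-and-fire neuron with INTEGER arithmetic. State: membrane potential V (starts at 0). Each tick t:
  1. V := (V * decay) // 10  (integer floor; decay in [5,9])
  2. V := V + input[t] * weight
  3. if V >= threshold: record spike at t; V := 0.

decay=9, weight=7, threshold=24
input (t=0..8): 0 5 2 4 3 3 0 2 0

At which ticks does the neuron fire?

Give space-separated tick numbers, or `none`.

t=0: input=0 -> V=0
t=1: input=5 -> V=0 FIRE
t=2: input=2 -> V=14
t=3: input=4 -> V=0 FIRE
t=4: input=3 -> V=21
t=5: input=3 -> V=0 FIRE
t=6: input=0 -> V=0
t=7: input=2 -> V=14
t=8: input=0 -> V=12

Answer: 1 3 5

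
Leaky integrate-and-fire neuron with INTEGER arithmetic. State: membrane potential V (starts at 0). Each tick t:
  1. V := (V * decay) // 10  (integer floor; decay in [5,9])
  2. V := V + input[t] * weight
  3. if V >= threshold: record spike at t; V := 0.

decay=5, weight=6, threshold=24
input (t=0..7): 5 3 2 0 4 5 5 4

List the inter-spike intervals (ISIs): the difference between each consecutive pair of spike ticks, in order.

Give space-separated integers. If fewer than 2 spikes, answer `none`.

t=0: input=5 -> V=0 FIRE
t=1: input=3 -> V=18
t=2: input=2 -> V=21
t=3: input=0 -> V=10
t=4: input=4 -> V=0 FIRE
t=5: input=5 -> V=0 FIRE
t=6: input=5 -> V=0 FIRE
t=7: input=4 -> V=0 FIRE

Answer: 4 1 1 1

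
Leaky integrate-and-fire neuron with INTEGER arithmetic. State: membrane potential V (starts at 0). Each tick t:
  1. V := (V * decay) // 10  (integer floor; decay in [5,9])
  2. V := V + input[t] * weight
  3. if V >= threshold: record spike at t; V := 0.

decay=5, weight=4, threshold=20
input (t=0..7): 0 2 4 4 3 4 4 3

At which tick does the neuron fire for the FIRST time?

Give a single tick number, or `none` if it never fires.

t=0: input=0 -> V=0
t=1: input=2 -> V=8
t=2: input=4 -> V=0 FIRE
t=3: input=4 -> V=16
t=4: input=3 -> V=0 FIRE
t=5: input=4 -> V=16
t=6: input=4 -> V=0 FIRE
t=7: input=3 -> V=12

Answer: 2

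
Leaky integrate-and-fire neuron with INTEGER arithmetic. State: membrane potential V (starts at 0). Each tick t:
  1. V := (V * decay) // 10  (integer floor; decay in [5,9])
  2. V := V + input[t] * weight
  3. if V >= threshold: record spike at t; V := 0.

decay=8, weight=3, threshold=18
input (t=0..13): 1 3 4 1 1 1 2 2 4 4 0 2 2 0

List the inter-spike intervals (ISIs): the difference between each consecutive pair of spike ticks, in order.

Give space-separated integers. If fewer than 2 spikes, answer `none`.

t=0: input=1 -> V=3
t=1: input=3 -> V=11
t=2: input=4 -> V=0 FIRE
t=3: input=1 -> V=3
t=4: input=1 -> V=5
t=5: input=1 -> V=7
t=6: input=2 -> V=11
t=7: input=2 -> V=14
t=8: input=4 -> V=0 FIRE
t=9: input=4 -> V=12
t=10: input=0 -> V=9
t=11: input=2 -> V=13
t=12: input=2 -> V=16
t=13: input=0 -> V=12

Answer: 6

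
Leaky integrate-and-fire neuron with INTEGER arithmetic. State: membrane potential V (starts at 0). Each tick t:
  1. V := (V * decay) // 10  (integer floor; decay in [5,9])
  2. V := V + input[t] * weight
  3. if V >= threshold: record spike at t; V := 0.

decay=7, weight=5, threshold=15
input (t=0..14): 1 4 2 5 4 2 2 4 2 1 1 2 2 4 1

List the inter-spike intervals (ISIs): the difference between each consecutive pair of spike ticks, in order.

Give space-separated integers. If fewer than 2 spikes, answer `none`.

Answer: 2 1 2 1 4 2

Derivation:
t=0: input=1 -> V=5
t=1: input=4 -> V=0 FIRE
t=2: input=2 -> V=10
t=3: input=5 -> V=0 FIRE
t=4: input=4 -> V=0 FIRE
t=5: input=2 -> V=10
t=6: input=2 -> V=0 FIRE
t=7: input=4 -> V=0 FIRE
t=8: input=2 -> V=10
t=9: input=1 -> V=12
t=10: input=1 -> V=13
t=11: input=2 -> V=0 FIRE
t=12: input=2 -> V=10
t=13: input=4 -> V=0 FIRE
t=14: input=1 -> V=5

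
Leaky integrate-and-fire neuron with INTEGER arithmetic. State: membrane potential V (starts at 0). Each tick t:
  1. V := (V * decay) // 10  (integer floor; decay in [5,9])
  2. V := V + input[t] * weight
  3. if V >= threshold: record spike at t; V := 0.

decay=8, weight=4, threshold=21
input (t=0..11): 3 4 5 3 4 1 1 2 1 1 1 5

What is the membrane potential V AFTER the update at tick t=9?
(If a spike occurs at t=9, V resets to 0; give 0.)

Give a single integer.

t=0: input=3 -> V=12
t=1: input=4 -> V=0 FIRE
t=2: input=5 -> V=20
t=3: input=3 -> V=0 FIRE
t=4: input=4 -> V=16
t=5: input=1 -> V=16
t=6: input=1 -> V=16
t=7: input=2 -> V=20
t=8: input=1 -> V=20
t=9: input=1 -> V=20
t=10: input=1 -> V=20
t=11: input=5 -> V=0 FIRE

Answer: 20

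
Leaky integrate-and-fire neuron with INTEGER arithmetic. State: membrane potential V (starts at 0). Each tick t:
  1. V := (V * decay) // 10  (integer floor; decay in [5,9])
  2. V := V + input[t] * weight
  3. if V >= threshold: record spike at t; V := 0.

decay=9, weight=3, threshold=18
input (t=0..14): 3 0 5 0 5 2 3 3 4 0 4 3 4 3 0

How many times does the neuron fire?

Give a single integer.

Answer: 5

Derivation:
t=0: input=3 -> V=9
t=1: input=0 -> V=8
t=2: input=5 -> V=0 FIRE
t=3: input=0 -> V=0
t=4: input=5 -> V=15
t=5: input=2 -> V=0 FIRE
t=6: input=3 -> V=9
t=7: input=3 -> V=17
t=8: input=4 -> V=0 FIRE
t=9: input=0 -> V=0
t=10: input=4 -> V=12
t=11: input=3 -> V=0 FIRE
t=12: input=4 -> V=12
t=13: input=3 -> V=0 FIRE
t=14: input=0 -> V=0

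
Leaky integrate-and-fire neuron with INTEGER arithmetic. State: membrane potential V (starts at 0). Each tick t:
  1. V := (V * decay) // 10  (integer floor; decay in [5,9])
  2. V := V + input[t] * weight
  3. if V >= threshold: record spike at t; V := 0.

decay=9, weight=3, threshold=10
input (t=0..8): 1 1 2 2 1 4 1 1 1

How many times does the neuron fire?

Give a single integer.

Answer: 2

Derivation:
t=0: input=1 -> V=3
t=1: input=1 -> V=5
t=2: input=2 -> V=0 FIRE
t=3: input=2 -> V=6
t=4: input=1 -> V=8
t=5: input=4 -> V=0 FIRE
t=6: input=1 -> V=3
t=7: input=1 -> V=5
t=8: input=1 -> V=7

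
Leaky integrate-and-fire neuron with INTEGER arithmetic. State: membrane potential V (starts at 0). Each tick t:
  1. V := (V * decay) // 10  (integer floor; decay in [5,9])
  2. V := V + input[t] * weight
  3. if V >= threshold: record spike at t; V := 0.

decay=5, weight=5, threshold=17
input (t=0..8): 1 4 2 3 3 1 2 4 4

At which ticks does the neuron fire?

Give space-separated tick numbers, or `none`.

Answer: 1 3 7 8

Derivation:
t=0: input=1 -> V=5
t=1: input=4 -> V=0 FIRE
t=2: input=2 -> V=10
t=3: input=3 -> V=0 FIRE
t=4: input=3 -> V=15
t=5: input=1 -> V=12
t=6: input=2 -> V=16
t=7: input=4 -> V=0 FIRE
t=8: input=4 -> V=0 FIRE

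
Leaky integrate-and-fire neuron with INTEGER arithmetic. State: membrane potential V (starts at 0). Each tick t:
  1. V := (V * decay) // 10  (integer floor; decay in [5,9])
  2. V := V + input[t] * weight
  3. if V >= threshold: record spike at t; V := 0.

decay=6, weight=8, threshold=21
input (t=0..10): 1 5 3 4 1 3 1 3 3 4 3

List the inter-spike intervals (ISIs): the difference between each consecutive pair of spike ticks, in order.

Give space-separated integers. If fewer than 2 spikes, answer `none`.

t=0: input=1 -> V=8
t=1: input=5 -> V=0 FIRE
t=2: input=3 -> V=0 FIRE
t=3: input=4 -> V=0 FIRE
t=4: input=1 -> V=8
t=5: input=3 -> V=0 FIRE
t=6: input=1 -> V=8
t=7: input=3 -> V=0 FIRE
t=8: input=3 -> V=0 FIRE
t=9: input=4 -> V=0 FIRE
t=10: input=3 -> V=0 FIRE

Answer: 1 1 2 2 1 1 1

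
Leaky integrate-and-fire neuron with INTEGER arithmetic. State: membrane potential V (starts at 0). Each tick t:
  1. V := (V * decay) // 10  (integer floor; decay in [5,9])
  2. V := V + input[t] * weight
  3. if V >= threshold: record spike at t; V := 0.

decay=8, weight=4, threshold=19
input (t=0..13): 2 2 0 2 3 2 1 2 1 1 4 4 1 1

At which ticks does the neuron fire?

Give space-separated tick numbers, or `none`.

t=0: input=2 -> V=8
t=1: input=2 -> V=14
t=2: input=0 -> V=11
t=3: input=2 -> V=16
t=4: input=3 -> V=0 FIRE
t=5: input=2 -> V=8
t=6: input=1 -> V=10
t=7: input=2 -> V=16
t=8: input=1 -> V=16
t=9: input=1 -> V=16
t=10: input=4 -> V=0 FIRE
t=11: input=4 -> V=16
t=12: input=1 -> V=16
t=13: input=1 -> V=16

Answer: 4 10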